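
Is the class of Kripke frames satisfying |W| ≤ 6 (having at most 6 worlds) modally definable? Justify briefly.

Not modally definable

Modal frame validity is preserved under disjoint unions.
Any modal formula valid on each of 7 disjoint one-world frames is valid on their disjoint union (validity is preserved under disjoint unions). Each one-world frame has |W|=1≤6, but the union has |W|=7.
So no modal formula (or set of formulas) defines exactly the |W|≤6 frames.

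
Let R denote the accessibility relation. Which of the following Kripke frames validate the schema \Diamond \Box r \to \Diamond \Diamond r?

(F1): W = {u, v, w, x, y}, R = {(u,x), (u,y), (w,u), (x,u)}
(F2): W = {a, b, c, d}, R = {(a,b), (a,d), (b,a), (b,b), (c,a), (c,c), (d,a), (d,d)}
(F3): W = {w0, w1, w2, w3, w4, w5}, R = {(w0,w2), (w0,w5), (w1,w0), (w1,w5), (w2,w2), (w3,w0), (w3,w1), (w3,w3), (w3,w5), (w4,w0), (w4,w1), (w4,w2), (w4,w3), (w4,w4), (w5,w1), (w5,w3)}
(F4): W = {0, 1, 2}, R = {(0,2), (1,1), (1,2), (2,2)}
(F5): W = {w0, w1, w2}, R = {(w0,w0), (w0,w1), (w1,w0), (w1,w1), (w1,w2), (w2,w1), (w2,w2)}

Frame correspondent (Sahlqvist): \forall x \forall y (xRy \to \exists w (yRw \wedge x R^2 w)) — i.e. a generalized confluence (Geach) condition.
(F1): fails — uRy but no t with yRt and uR²t.
(F2): ✓.
(F3): ✓.
(F4): ✓.
(F5): ✓.

(F2), (F3), (F4), (F5)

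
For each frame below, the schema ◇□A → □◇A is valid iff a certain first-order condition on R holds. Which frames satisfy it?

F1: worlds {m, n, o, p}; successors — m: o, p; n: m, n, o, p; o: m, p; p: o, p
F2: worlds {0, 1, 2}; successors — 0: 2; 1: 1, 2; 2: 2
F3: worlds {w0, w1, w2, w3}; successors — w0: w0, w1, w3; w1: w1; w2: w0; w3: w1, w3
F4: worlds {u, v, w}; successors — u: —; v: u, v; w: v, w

F1, F2, F3

Frame correspondent (Sahlqvist): ∀x ∀y ∀z (Rxy ∧ Rxz → ∃w (Ryw ∧ Rzw)) — i.e. convergence.
F1: satisfies the condition.
F2: satisfies the condition.
F3: satisfies the condition.
F4: fails — Rvu and Rvu but u and u have no common successor.
Valid on: F1, F2, F3.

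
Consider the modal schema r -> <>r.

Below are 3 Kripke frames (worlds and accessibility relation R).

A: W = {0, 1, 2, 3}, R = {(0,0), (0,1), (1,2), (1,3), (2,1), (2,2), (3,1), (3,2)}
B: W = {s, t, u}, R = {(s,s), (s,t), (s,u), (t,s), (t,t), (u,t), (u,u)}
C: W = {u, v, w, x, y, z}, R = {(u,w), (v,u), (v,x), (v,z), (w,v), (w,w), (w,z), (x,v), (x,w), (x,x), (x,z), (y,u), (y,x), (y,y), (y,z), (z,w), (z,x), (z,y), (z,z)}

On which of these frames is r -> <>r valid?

The schema corresponds to reflexivity: forall x Rxx.
A: fails — world 1 does not see itself.
B: ✓.
C: fails — world u does not see itself.
Valid on: B.

B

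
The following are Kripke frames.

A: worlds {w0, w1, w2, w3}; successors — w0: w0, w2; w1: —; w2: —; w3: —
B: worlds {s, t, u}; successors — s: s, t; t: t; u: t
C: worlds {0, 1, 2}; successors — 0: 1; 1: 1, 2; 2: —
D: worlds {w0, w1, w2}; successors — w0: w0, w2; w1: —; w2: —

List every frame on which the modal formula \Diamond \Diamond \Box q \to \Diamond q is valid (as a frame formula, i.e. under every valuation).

B

The schema corresponds to a generalized confluence (Geach) condition: \forall x \forall y (x R^2 y \to \exists w (yRw \wedge xRw)).
A: fails — w0R²w2 but no w with w2Rw and w0Rw.
B: condition met.
C: fails — 0R²2 but no w with 2Rw and 0Rw.
D: fails — w0R²w2 but no w with w2Rw and w0Rw.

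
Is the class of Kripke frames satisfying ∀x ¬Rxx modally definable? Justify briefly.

Not definable by any modal formula

If a class were modally definable it would be closed under surjective bounded morphisms (Goldblatt–Thomason).
The 5-cycle (worlds 0,1,2,3,4 with 0→1→2→3→4→0) is irreflexive, and the map sending every world to a single reflexive point • is a surjective bounded morphism (forth: every edge maps to (•,•); back: every world has a successor). So any modal formula valid on the 5-cycle is also valid on the reflexive point, which is not irreflexive.
So the class is not modally definable.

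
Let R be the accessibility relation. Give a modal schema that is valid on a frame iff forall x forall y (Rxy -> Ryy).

□(□s → s)

A defining formula is □(□s → s) (the T□ axiom).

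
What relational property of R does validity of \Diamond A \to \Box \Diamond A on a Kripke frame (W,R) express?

the Euclidean property

Suppose ◇A→□◇A is valid. Take Rxy, Rxz and set V(A)={y}. Then ◇A at x, so □◇A at x, so ◇A at z, so some w with Rzw has A; w=y, i.e. Rzy. By symmetry of the argument, Ryz.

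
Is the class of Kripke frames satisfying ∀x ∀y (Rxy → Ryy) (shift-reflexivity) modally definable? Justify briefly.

Definable; □(□r → r) defines it

This is a Sahlqvist condition; the T□ axiom □(□r → r) defines it.
Suppose □(□r→r) is valid. Take Rxy and set V(r)={w : Ryw}. Then at y, □r holds; since □(□r→r) at x, □r→r at y, so r at y, i.e. Ryy.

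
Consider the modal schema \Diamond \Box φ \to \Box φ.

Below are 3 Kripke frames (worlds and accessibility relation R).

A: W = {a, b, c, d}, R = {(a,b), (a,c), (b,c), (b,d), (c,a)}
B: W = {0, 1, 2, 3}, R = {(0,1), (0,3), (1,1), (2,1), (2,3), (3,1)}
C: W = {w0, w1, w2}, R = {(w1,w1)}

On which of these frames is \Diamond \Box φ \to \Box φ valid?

C

Frame correspondent (Sahlqvist): \forall x \forall y \forall z (Rxy \wedge Rxz \to Ryz) — i.e. the Euclidean property.
A: fails — Rab and Rab but not Rbb.
B: fails — R01 and R03 but not R13.
C: satisfies the condition.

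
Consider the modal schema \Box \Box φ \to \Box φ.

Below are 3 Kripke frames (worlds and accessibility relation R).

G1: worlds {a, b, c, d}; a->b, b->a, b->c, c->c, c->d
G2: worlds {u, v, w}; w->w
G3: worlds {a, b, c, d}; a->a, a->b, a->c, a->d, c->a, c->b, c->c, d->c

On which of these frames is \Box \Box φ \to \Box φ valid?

G2, G3

Frame correspondent (Sahlqvist): \forall x \forall y (Rxy \to \exists z (Rxz \wedge Rzy)) — i.e. density.
G1: fails — Rab but no z with Raz and Rzb.
G2: satisfies the condition.
G3: satisfies the condition.
Valid on: G2, G3.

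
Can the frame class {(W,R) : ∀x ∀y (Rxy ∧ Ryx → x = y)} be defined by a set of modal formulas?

No

Modal frame validity is preserved under surjective bounded morphisms.
The 4-cycle (worlds a,b,c,d with a→b→c→d→a) is antisymmetric. Sending even-indexed worlds to s and odd-indexed worlds to t is a surjective bounded morphism onto the two-world frame with s↔t, which is not antisymmetric.
So the class is not modally definable.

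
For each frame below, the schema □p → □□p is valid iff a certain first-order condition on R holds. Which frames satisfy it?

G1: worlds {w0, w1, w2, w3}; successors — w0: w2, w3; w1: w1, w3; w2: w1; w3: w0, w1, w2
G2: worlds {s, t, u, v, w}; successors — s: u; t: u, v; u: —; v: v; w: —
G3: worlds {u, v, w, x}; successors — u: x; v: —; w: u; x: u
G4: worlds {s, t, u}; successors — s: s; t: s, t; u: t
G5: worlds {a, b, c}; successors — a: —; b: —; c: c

G2, G5

Frame correspondent (Sahlqvist): ∀x ∀y ∀z (Rxy ∧ Ryz → Rxz) — i.e. transitivity.
G1: fails — Rw3w1 and Rw1w3 but not Rw3w3.
G2: satisfies the condition.
G3: fails — Rxu and Rux but not Rxx.
G4: fails — Rut and Rts but not Rus.
G5: satisfies the condition.
Valid on: G2, G5.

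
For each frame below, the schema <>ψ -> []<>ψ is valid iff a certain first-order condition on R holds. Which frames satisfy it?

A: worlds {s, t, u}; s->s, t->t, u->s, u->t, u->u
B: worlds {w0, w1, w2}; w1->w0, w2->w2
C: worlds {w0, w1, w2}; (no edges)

C

The schema corresponds to the Euclidean property: forall x forall y forall z (Rxy & Rxz -> Ryz).
A: fails — Rut and Ruu but not Rtu.
B: fails — Rw1w0 and Rw1w0 but not Rw0w0.
C: ✓.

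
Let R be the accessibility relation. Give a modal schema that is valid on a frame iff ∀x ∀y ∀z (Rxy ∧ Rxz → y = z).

This is partial functionality; the standard corresponding axiom is CD: ◇s → □s.

◇s → □s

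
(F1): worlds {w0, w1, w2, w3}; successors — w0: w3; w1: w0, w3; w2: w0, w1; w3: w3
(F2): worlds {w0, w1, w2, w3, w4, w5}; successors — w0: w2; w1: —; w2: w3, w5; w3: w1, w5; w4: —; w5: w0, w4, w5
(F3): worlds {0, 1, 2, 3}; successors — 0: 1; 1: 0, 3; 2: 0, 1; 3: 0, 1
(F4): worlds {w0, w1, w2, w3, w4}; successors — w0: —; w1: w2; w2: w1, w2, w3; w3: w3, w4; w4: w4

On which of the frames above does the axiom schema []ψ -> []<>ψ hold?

(F4)

Frame correspondent (Sahlqvist): forall x forall z (xRz -> exists w (xRw & zRw)) — i.e. a generalized confluence (Geach) condition.
(F1): fails — w2Rw0 but no w with w2Rw and w0Rw.
(F2): fails — w0Rw2 but no w with w0Rw and w2Rw.
(F3): fails — 0R1 but no w with 0Rw and 1Rw.
(F4): holds.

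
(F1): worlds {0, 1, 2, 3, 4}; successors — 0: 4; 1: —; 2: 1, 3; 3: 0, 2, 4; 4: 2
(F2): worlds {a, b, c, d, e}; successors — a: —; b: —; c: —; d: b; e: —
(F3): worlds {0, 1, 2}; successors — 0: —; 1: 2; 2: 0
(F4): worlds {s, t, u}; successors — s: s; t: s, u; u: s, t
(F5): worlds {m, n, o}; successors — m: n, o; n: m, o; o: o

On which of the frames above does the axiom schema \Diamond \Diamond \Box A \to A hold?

Frame correspondent (Sahlqvist): \forall x \forall y (x R^2 y \to \exists w (yRw \wedge x = w)) — i.e. a generalized confluence (Geach) condition.
(F1): fails — 0R²2 but no w with 2Rw and 0=w.
(F2): ✓.
(F3): fails — 1R²0 but no w with 0Rw and 1=w.
(F4): fails — tR²s but no w with sRw and t=w.
(F5): fails — mR²m but no w with mRw and m=w.

(F2)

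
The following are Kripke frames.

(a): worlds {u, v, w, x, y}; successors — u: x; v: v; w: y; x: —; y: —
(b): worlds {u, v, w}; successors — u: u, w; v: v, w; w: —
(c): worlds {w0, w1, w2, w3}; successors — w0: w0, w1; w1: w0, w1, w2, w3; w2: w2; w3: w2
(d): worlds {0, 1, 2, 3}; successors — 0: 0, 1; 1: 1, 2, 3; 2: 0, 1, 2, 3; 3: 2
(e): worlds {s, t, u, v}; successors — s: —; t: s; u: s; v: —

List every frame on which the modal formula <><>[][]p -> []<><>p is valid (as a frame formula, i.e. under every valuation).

Frame correspondent (Sahlqvist): forall x forall y forall z ((x R^2 y & xRz) -> exists w (y R^2 w & z R^2 w)) — i.e. a generalized confluence (Geach) condition.
(a): ✓.
(b): fails — uR²u, uRw but no t with uR²t and wR²t.
(c): ✓.
(d): ✓.
(e): ✓.
Valid on: (a), (c), (d), (e).

(a), (c), (d), (e)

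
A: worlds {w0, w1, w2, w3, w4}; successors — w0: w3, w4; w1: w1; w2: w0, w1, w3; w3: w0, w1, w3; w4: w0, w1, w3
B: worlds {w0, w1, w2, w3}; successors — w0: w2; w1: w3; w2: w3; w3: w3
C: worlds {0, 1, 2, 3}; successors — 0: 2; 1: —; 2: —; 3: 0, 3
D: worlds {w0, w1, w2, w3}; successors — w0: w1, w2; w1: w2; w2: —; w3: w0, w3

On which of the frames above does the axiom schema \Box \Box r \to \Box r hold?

none

Frame correspondent (Sahlqvist): \forall x \forall y (Rxy \to \exists z (Rxz \wedge Rzy)) — i.e. density.
A: fails — Rw0w4 but no z with Rw0z and Rzw4.
B: fails — Rw0w2 but no z with Rw0z and Rzw2.
C: fails — R02 but no z with R0z and Rz2.
D: fails — Rw1w2 but no z with Rw1z and Rzw2.
Valid on no frame.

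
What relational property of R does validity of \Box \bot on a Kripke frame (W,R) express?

□⊥ is valid iff no world has any successor (otherwise □⊥ fails at any world with one).
The converse is a direct semantic check.
So the correspondent is emptiness of R.

Emptiness of R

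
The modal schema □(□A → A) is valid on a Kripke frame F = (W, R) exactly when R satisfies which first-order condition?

Suppose □(□A→A) is valid. Take Rxy and set V(A)={w : Ryw}. Then at y, □A holds; since □(□A→A) at x, □A→A at y, so A at y, i.e. Ryy.
Conversely, any frame satisfying ∀x ∀y (Rxy → Ryy) validates the schema.
So the correspondent is shift-reflexivity.

Shift-reflexivity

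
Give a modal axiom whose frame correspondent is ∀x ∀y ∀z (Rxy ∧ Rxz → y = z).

The condition is partial functionality. The CD schema ◇q → □q defines it.
Suppose ◇q→□q is valid. Take Rxy, Rxz and set V(q)={y}. Then ◇q at x, so □q at x, so q at z, i.e. z=y.

◇q → □q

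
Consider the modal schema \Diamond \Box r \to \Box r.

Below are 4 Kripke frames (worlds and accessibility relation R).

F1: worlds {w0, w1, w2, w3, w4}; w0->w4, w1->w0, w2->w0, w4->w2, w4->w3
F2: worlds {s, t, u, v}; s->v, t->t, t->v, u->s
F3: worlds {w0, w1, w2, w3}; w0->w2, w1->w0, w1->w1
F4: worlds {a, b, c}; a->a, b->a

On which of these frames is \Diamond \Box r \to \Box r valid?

The schema corresponds to the Euclidean property: \forall x \forall y \forall z (Rxy \wedge Rxz \to Ryz).
F1: fails — Rw0w4 and Rw0w4 but not Rw4w4.
F2: fails — Rsv and Rsv but not Rvv.
F3: fails — Rw0w2 and Rw0w2 but not Rw2w2.
F4: ✓.

F4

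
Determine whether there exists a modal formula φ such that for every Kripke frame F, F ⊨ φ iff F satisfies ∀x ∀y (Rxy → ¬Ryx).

Not modally definable

If a class were modally definable it would be closed under surjective bounded morphisms (Goldblatt–Thomason).
The 3-cycle (worlds w0,w1,w2 with w0→w1→w2→w0) is asymmetric. Mapping every world to a single reflexive point • is a surjective bounded morphism, and the reflexive point is not asymmetric (R•• but asymmetry requires ¬R••).
So the class is not modally definable.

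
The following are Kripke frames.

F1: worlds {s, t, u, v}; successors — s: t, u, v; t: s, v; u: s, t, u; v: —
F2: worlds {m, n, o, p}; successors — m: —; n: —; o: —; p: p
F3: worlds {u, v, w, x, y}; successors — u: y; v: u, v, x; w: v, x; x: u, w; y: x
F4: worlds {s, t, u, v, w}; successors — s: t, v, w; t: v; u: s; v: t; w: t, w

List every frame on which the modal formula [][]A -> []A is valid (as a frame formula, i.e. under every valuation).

Frame correspondent (Sahlqvist): forall x forall y (Rxy -> exists z (Rxz & Rzy)) — i.e. density.
F1: fails — Rts but no z with Rtz and Rzs.
F2: satisfies the condition.
F3: fails — Rxw but no z with Rxz and Rzw.
F4: fails — Rtv but no z with Rtz and Rzv.
Valid on: F2.

F2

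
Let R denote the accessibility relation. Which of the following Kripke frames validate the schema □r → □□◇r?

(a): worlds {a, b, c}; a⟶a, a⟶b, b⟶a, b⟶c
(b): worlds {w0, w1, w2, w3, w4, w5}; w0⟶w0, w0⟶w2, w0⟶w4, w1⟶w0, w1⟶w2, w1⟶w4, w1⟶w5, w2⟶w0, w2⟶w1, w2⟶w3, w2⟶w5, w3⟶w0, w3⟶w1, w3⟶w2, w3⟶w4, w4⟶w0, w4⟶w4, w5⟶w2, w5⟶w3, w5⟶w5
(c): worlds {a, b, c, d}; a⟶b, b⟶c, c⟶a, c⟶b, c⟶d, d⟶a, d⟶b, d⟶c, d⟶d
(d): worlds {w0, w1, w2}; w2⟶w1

The schema corresponds to a generalized confluence (Geach) condition: ∀x ∀z (xR²z → ∃w (xRw ∧ zRw)).
(a): fails — aR²c but no w with aRw and cRw.
(b): fails — w5R²w4 but no w with w5Rw and w4Rw.
(c): fails — bR²a but no w with bRw and aRw.
(d): condition met.

(d)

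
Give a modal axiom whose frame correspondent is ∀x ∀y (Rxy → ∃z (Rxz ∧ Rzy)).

A defining formula is □□q → □q (the C4 axiom).
Suppose □□q→□q is valid. Take Rxy and set V(q)={w : xR²w}. Then □□q at x, so □q at x, so q at y, i.e. ∃z(Rxz∧Rzy).

□□q → □q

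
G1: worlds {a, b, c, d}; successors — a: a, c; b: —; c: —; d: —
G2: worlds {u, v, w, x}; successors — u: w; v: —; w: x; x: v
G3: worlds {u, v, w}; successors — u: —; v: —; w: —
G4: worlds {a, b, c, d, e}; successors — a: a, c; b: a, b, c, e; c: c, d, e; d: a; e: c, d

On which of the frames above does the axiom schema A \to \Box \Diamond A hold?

The schema corresponds to symmetry: \forall x \forall y (Rxy \to Ryx).
G1: fails — Rac but not Rca.
G2: fails — Ruw but not Rwu.
G3: ✓.
G4: fails — Rbc but not Rcb.
Valid on: G3.

G3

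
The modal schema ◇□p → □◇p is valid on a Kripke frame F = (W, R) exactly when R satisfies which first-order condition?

Suppose ◇□p→□◇p is valid. Take Rxy, Rxz and set V(p)={w : Ryw}. Then □p at y so ◇□p at x, so □◇p at x, so ◇p at z, giving w with Rzw and Ryw.

convergence: ∀x ∀y ∀z (Rxy ∧ Rxz → ∃w (Ryw ∧ Rzw))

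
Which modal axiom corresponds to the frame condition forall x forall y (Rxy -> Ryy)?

□(□r → r)

The condition is shift-reflexivity. The T□ schema □(□r → r) defines it.
Suppose □(□r→r) is valid. Take Rxy and set V(r)={w : Ryw}. Then at y, □r holds; since □(□r→r) at x, □r→r at y, so r at y, i.e. Ryy.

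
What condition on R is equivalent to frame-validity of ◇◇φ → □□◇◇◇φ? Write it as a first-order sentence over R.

∀x ∀y ∀z ((xR²y ∧ xR²z) → ∃w (y = w ∧ zR³w))

This is a Sahlqvist (Geach-type) schema ◇^2□^0φ → □^2◇^3φ.
Minimal-valuation argument: fix x; take any y with xR^2y and any z with xR^2z. Set V(φ) to the set of worlds R-reachable from y in exactly 0 steps. Then □^0φ holds at y, so the antecedent holds at x; validity forces ◇^3φ at z, giving a w with zR^3w and yR^0w.
First-order correspondent: ∀x ∀y ∀z ((xR²y ∧ xR²z) → ∃w (y = w ∧ zR³w)).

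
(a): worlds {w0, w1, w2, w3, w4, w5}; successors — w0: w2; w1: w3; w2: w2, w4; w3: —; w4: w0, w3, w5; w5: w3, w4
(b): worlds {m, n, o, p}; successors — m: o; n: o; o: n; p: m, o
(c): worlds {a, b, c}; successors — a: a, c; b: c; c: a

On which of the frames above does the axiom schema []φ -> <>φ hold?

(b), (c)

The schema corresponds to seriality: forall x exists y Rxy.
(a): fails — world w3 has no successor.
(b): ✓.
(c): ✓.
Valid on: (b), (c).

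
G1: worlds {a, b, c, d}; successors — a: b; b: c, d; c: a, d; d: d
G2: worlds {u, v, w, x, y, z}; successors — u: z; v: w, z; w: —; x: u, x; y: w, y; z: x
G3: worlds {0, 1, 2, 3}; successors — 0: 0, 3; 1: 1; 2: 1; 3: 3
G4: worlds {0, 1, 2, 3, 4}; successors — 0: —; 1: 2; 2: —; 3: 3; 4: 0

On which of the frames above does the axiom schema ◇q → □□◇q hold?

G4

This is the axiom for a generalized confluence (Geach) condition; its first-order frame correspondent is ∀x ∀y ∀z ((xRy ∧ xR²z) → ∃w (y = w ∧ zRw)).
G1: fails — aRb, aR²c but no w with b=w and cRw.
G2: fails — uRz, uR²x but no t with z=t and xRt.
G3: fails — 0R0, 0R²3 but no w with 0=w and 3Rw.
G4: ✓.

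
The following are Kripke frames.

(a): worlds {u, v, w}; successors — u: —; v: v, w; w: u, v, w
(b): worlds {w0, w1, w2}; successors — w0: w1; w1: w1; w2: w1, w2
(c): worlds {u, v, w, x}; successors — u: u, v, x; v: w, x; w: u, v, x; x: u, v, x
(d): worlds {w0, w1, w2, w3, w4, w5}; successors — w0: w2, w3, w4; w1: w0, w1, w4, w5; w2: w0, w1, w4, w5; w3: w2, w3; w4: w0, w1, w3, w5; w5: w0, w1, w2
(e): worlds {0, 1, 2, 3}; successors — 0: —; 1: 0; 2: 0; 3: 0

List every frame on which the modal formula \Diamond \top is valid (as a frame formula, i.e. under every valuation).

The schema corresponds to seriality: \forall x \exists y Rxy.
(a): fails — world u has no successor.
(b): satisfies the condition.
(c): satisfies the condition.
(d): satisfies the condition.
(e): fails — world 0 has no successor.
Valid on: (b), (c), (d).

(b), (c), (d)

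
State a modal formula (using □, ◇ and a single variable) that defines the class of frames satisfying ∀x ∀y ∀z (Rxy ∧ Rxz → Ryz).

◇s → □◇s

A defining formula is ◇s → □◇s (the 5 axiom).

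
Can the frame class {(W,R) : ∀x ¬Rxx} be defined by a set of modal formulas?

If a class were modally definable it would be closed under surjective bounded morphisms (Goldblatt–Thomason).
The 2-cycle (worlds 0,1 with 0→1→0) is irreflexive, and the map sending every world to a single reflexive point • is a surjective bounded morphism (forth: every edge maps to (•,•); back: every world has a successor). So any modal formula valid on the 2-cycle is also valid on the reflexive point, which is not irreflexive.
So the class is not modally definable.

Not modally definable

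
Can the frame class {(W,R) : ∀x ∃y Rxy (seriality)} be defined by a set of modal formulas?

This is a Sahlqvist condition; the D axiom □r → ◇r defines it.
Suppose □r→◇r is valid. At any x set V(r)=W. Then □r at x, so ◇r at x, so x has a successor.

Definable; □r → ◇r defines it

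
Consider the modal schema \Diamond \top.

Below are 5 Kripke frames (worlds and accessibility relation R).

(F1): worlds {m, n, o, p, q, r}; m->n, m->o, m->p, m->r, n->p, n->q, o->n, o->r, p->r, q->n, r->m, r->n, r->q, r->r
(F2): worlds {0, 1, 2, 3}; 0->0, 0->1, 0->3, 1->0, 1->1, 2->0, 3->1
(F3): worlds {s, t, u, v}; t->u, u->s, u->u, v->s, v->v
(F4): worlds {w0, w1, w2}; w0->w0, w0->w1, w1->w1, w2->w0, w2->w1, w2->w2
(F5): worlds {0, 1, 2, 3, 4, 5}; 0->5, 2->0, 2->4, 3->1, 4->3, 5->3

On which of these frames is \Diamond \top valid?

(F1), (F2), (F4)

This is the axiom for seriality; its first-order frame correspondent is \forall x \exists y Rxy.
(F1): condition met.
(F2): condition met.
(F3): fails — world s has no successor.
(F4): condition met.
(F5): fails — world 1 has no successor.
Valid on: (F1), (F2), (F4).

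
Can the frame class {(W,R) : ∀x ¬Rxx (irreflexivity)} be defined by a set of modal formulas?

Not definable by any modal formula

Modal frame validity is preserved under surjective bounded morphisms.
The 3-cycle (worlds 0,1,2 with 0→1→2→0) is irreflexive, and the map sending every world to a single reflexive point • is a surjective bounded morphism (forth: every edge maps to (•,•); back: every world has a successor). So any modal formula valid on the 3-cycle is also valid on the reflexive point, which is not irreflexive.
Hence irreflexivity is not modally definable.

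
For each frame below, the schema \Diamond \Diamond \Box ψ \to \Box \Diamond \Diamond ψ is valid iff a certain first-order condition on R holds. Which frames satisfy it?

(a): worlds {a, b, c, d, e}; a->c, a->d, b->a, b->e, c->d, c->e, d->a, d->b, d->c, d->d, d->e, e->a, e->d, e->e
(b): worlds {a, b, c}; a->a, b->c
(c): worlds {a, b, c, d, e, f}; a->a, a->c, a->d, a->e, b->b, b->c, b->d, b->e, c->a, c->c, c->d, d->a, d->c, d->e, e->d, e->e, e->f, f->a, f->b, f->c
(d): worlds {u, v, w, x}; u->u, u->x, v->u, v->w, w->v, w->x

The schema corresponds to a generalized confluence (Geach) condition: \forall x \forall y \forall z ((x R^2 y \wedge xRz) \to \exists w (yRw \wedge z R^2 w)).
(a): ✓.
(b): ✓.
(c): ✓.
(d): fails — uR²u, uRx but no t with uRt and xR²t.
Valid on: (a), (b), (c).

(a), (b), (c)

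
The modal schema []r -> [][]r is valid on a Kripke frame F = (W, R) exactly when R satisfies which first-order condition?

transitivity: forall x forall y forall z (Rxy & Ryz -> Rxz)

Suppose □r→□□r is valid. Take Rxy, Ryz and set V(r)={w : Rxw}. Then □r at x, so □□r at x, so □r at y, so r at z, i.e. Rxz.
Conversely, on a frame with transitivity the schema holds at every world under every valuation.
Frame condition: forall x forall y forall z (Rxy & Ryz -> Rxz).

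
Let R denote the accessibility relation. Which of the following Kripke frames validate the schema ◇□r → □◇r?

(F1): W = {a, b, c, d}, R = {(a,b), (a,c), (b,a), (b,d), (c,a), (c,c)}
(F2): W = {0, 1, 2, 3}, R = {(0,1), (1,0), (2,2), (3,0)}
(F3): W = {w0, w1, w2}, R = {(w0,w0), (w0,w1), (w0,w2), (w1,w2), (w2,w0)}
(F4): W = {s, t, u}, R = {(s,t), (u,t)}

This is the axiom for convergence; its first-order frame correspondent is ∀x ∀y ∀z (Rxy ∧ Rxz → ∃w (Ryw ∧ Rzw)).
(F1): fails — Rba and Rbd but a and d have no common successor.
(F2): condition met.
(F3): fails — Rw0w1 and Rw0w2 but w1 and w2 have no common successor.
(F4): fails — Rst and Rst but t and t have no common successor.

(F2)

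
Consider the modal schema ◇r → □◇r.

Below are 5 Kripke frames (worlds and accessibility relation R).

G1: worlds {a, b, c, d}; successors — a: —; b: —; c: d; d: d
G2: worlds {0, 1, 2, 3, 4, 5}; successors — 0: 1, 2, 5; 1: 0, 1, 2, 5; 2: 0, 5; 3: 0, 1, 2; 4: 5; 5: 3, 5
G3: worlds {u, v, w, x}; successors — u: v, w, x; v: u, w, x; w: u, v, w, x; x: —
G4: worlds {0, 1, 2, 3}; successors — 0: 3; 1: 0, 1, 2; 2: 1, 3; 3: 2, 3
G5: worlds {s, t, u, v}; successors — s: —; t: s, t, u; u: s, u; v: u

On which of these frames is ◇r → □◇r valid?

This is the axiom for the Euclidean property; its first-order frame correspondent is ∀x ∀y ∀z (Rxy ∧ Rxz → Ryz).
G1: holds.
G2: fails — R02 and R02 but not R22.
G3: fails — Ruv and Ruv but not Rvv.
G4: fails — R10 and R10 but not R00.
G5: fails — Rts and Rts but not Rss.
Valid on: G1.

G1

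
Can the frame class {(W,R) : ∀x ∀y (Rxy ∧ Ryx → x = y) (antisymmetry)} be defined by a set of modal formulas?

Not modally definable

Any modally definable frame class is closed under surjective bounded morphisms.
The 8-cycle (worlds s,t,u,v,w,x,y,z with s→t→u→v→w→x→y→z→s) is antisymmetric. Sending even-indexed worlds to • and odd-indexed worlds to ∘ is a surjective bounded morphism onto the two-world frame with •↔∘, which is not antisymmetric.
Hence antisymmetry is not modally definable.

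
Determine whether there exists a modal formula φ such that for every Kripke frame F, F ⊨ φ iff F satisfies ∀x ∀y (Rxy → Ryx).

Definable; q → □◇q defines it

The condition is symmetry. A defining modal formula is q → □◇q.
Suppose q→□◇q is valid. Take Rxy and set V(q)={x}. Then q at x, so □◇q at x, so ◇q at y, so some z with Ryz has q; z=x, i.e. Ryx.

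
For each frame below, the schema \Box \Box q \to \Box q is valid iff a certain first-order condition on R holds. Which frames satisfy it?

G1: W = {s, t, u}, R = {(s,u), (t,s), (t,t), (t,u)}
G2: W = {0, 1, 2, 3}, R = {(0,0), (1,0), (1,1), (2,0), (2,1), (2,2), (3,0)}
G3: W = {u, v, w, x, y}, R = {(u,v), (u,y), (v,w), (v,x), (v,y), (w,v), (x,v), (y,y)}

The schema corresponds to density: \forall x \forall y (Rxy \to \exists z (Rxz \wedge Rzy)).
G1: fails — Rsu but no z with Rsz and Rzu.
G2: ✓.
G3: fails — Ruv but no z with Ruz and Rzv.
Valid on: G2.

G2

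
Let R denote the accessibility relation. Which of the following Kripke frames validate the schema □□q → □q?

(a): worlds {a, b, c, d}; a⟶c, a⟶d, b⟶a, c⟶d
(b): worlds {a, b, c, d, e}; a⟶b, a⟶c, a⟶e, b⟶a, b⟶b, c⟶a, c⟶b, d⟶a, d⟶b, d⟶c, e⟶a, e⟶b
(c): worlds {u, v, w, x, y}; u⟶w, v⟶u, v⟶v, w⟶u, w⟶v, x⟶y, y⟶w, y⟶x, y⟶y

Frame correspondent (Sahlqvist): ∀x ∀y (Rxy → ∃z (Rxz ∧ Rzy)) — i.e. density.
(a): fails — Rac but no z with Raz and Rzc.
(b): fails — Rae but no z with Raz and Rze.
(c): fails — Ruw but no z with Ruz and Rzw.

none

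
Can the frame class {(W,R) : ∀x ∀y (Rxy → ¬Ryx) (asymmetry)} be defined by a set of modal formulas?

No

Modal frame validity is preserved under surjective bounded morphisms.
The 4-cycle (worlds 0,1,2,3 with 0→1→2→3→0) is asymmetric. Mapping every world to a single reflexive point • is a surjective bounded morphism, and the reflexive point is not asymmetric (R•• but asymmetry requires ¬R••).
So no modal formula (or set of formulas) defines exactly the asymmetric frames.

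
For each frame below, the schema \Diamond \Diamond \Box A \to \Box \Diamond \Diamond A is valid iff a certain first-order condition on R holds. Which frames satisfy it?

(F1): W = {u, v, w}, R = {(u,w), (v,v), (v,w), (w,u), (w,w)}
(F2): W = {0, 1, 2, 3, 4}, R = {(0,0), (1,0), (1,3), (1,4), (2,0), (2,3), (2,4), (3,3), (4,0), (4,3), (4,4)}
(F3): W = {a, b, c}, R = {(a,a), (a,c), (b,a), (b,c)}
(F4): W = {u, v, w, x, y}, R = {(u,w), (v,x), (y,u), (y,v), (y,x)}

(F1)

Frame correspondent (Sahlqvist): \forall x \forall y \forall z ((x R^2 y \wedge xRz) \to \exists w (yRw \wedge z R^2 w)) — i.e. a generalized confluence (Geach) condition.
(F1): satisfies the condition.
(F2): fails — 1R²0, 1R3 but no w with 0Rw and 3R²w.
(F3): fails — aR²a, aRc but no w with aRw and cR²w.
(F4): fails — yR²w, yRu but no t with wRt and uR²t.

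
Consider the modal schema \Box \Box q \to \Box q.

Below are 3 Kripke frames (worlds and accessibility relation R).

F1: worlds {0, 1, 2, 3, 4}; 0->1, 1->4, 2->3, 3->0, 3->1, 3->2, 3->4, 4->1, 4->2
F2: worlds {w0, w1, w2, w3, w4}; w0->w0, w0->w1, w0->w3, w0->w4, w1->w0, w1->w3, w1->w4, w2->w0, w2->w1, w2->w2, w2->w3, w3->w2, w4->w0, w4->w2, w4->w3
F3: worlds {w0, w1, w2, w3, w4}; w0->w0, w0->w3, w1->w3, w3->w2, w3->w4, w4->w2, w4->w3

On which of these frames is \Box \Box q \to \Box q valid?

F2

Frame correspondent (Sahlqvist): \forall x \forall y (Rxy \to \exists z (Rxz \wedge Rzy)) — i.e. density.
F1: fails — R01 but no z with R0z and Rz1.
F2: ✓.
F3: fails — Rw1w3 but no z with Rw1z and Rzw3.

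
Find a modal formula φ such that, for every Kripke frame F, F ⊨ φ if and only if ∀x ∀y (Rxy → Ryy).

□(□s → s)

The condition is shift-reflexivity. The T□ schema □(□s → s) defines it.
Suppose □(□s→s) is valid. Take Rxy and set V(s)={w : Ryw}. Then at y, □s holds; since □(□s→s) at x, □s→s at y, so s at y, i.e. Ryy.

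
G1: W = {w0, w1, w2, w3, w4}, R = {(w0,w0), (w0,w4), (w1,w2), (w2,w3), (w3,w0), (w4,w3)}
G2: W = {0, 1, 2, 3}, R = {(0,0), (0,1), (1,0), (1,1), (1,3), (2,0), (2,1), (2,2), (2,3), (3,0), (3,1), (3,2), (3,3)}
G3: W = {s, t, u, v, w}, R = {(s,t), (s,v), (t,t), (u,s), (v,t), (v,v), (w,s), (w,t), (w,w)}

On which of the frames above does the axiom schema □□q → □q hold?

G2

Frame correspondent (Sahlqvist): ∀x ∀y (Rxy → ∃z (Rxz ∧ Rzy)) — i.e. density.
G1: fails — Rw1w2 but no z with Rw1z and Rzw2.
G2: condition met.
G3: fails — Rus but no z with Ruz and Rzs.
Valid on: G2.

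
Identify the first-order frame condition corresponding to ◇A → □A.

Suppose ◇A→□A is valid. Take Rxy, Rxz and set V(A)={y}. Then ◇A at x, so □A at x, so A at z, i.e. z=y.

partial functionality: ∀x ∀y ∀z (Rxy ∧ Rxz → y = z)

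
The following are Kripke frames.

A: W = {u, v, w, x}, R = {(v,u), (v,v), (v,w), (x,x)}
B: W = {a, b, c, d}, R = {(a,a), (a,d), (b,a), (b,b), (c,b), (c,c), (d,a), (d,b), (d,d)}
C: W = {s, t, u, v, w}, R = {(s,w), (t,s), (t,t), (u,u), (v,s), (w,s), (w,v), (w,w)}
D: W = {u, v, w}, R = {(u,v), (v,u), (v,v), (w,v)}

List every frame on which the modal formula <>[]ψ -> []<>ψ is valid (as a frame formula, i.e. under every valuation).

B, D

Frame correspondent (Sahlqvist): forall x forall y forall z (Rxy & Rxz -> exists w (Ryw & Rzw)) — i.e. convergence.
A: fails — Rvu and Rvu but u and u have no common successor.
B: condition met.
C: fails — Rts and Rtt but s and t have no common successor.
D: condition met.
Valid on: B, D.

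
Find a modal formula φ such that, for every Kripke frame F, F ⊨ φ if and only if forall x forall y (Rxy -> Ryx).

This is symmetry; the standard corresponding axiom is B: p → □◇p.
Suppose p→□◇p is valid. Take Rxy and set V(p)={x}. Then p at x, so □◇p at x, so ◇p at y, so some z with Ryz has p; z=x, i.e. Ryx.

p → □◇p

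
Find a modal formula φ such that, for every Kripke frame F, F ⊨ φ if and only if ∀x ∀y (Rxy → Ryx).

The condition is symmetry. The B schema r → □◇r defines it.
Suppose r→□◇r is valid. Take Rxy and set V(r)={x}. Then r at x, so □◇r at x, so ◇r at y, so some z with Ryz has r; z=x, i.e. Ryx.

r → □◇r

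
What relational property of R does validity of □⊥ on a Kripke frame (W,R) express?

emptiness of R: ∀x ∀y ¬Rxy

This is the Ver axiom.
Its frame correspondent is emptiness of R — ∀x ∀y ¬Rxy.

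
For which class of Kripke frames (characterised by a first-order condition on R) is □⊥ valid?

□⊥ is valid iff no world has any successor (otherwise □⊥ fails at any world with one).

emptiness of R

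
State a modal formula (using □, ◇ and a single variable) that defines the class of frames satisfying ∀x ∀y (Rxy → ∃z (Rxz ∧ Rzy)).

□□q → □q

A defining formula is □□q → □q (the C4 axiom).
Suppose □□q→□q is valid. Take Rxy and set V(q)={w : xR²w}. Then □□q at x, so □q at x, so q at y, i.e. ∃z(Rxz∧Rzy).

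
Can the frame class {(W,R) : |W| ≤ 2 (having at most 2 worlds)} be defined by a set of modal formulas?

Any modally definable frame class is closed under disjoint unions.
Any modal formula valid on each of 3 disjoint one-world frames is valid on their disjoint union (validity is preserved under disjoint unions). Each one-world frame has |W|=1≤2, but the union has |W|=3.
So no modal formula (or set of formulas) defines exactly the |W|≤2 frames.

Not modally definable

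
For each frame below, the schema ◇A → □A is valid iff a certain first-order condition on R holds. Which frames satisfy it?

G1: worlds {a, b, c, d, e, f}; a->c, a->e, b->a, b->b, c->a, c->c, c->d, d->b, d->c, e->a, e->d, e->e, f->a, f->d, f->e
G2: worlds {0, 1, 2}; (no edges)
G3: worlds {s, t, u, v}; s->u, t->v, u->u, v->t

G2, G3

The schema corresponds to partial functionality: ∀x ∀y ∀z (Rxy ∧ Rxz → y = z).
G1: fails — a sees both c and e.
G2: ✓.
G3: ✓.
Valid on: G2, G3.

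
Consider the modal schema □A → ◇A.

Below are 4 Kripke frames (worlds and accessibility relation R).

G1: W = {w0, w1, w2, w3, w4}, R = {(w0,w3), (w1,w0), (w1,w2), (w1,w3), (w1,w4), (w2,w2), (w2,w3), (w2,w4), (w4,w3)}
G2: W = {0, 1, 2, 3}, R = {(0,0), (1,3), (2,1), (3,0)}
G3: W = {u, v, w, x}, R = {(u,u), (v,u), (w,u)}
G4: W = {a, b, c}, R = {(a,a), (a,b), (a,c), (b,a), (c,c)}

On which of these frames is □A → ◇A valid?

G2, G4

The schema corresponds to seriality: ∀x ∃y Rxy.
G1: fails — world w3 has no successor.
G2: ✓.
G3: fails — world x has no successor.
G4: ✓.
Valid on: G2, G4.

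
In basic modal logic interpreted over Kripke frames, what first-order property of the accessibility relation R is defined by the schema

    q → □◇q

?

Suppose q→□◇q is valid. Take Rxy and set V(q)={x}. Then q at x, so □◇q at x, so ◇q at y, so some z with Ryz has q; z=x, i.e. Ryx.
Conversely, any frame satisfying ∀x ∀y (Rxy → Ryx) validates the schema.
Frame condition: ∀x ∀y (Rxy → Ryx).

Symmetry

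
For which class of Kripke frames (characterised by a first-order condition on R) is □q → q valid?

reflexivity: ∀x Rxx

Suppose □q→q is valid. At any x set V(q)={w : Rxw}. Then □q holds at x, so q holds at x, i.e. Rxx.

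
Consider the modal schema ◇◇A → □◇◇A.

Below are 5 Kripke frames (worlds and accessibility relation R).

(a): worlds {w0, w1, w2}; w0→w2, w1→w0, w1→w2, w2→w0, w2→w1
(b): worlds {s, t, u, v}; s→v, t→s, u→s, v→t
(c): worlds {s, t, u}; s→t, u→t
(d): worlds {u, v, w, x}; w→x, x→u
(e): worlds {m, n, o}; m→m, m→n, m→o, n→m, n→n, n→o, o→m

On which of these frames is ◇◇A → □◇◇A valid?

The schema corresponds to a generalized confluence (Geach) condition: ∀x ∀y ∀z ((xR²y ∧ xRz) → ∃w (y = w ∧ zR²w)).
(a): fails — w0R²w1, w0Rw2 but no w with w1=w and w2R²w.
(b): fails — sR²t, sRv but no w with t=w and vR²w.
(c): condition met.
(d): fails — wR²u, wRx but no t with u=t and xR²t.
(e): condition met.

(c), (e)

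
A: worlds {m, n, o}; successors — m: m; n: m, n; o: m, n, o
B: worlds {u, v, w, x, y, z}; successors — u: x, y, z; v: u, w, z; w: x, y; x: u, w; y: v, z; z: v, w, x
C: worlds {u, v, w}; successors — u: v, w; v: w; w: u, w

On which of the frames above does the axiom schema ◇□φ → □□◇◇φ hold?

This is the axiom for a generalized confluence (Geach) condition; its first-order frame correspondent is ∀x ∀y ∀z ((xRy ∧ xR²z) → ∃w (yRw ∧ zR²w)).
A: holds.
B: fails — uRx, uR²x but no t with xRt and xR²t.
C: holds.
Valid on: A, C.

A, C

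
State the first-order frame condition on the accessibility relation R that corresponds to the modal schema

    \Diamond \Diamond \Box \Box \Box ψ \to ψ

This is a Sahlqvist (Geach-type) schema ◇^2□^3ψ → □^0◇^0ψ.
First-order correspondent: \forall x \forall y (x R^2 y \to \exists w (y R^3 w \wedge x = w)).

\forall x \forall y (x R^2 y \to \exists w (y R^3 w \wedge x = w))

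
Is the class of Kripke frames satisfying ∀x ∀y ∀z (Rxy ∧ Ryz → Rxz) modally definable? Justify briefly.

This is a Sahlqvist condition; the 4 axiom □p → □□p defines it.

Yes — defined by □p → □□p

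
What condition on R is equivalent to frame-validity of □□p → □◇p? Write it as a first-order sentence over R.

∀x ∀z (xRz → ∃w (xR²w ∧ zRw))

This is a Sahlqvist (Geach-type) schema ◇^0□^2p → □^1◇^1p.
Minimal-valuation argument: fix x; take any y with xR^0y and any z with xR^1z. Set V(p) to the set of worlds R-reachable from y in exactly 2 steps. Then □^2p holds at y, so the antecedent holds at x; validity forces ◇^1p at z, giving a w with zR^1w and yR^2w.
First-order correspondent: ∀x ∀z (xRz → ∃w (xR²w ∧ zRw)).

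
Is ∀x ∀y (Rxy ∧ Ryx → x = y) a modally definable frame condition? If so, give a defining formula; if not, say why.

Not modally definable

Modal frame validity is preserved under surjective bounded morphisms.
The 8-cycle (worlds w0,w1,w2,w3,w4,w5,w6,w7 with w0→w1→w2→w3→w4→w5→w6→w7→w0) is antisymmetric. Sending even-indexed worlds to s and odd-indexed worlds to t is a surjective bounded morphism onto the two-world frame with s↔t, which is not antisymmetric.
Hence antisymmetry is not modally definable.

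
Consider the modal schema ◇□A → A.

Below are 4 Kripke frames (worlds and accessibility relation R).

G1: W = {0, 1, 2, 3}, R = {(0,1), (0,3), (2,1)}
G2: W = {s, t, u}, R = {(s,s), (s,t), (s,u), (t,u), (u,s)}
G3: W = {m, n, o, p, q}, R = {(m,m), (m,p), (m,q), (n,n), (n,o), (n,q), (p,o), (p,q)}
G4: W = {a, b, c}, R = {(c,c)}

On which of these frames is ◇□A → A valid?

The schema corresponds to symmetry: ∀x ∀y (Rxy → Ryx).
G1: fails — R01 but not R10.
G2: fails — Rtu but not Rut.
G3: fails — Rno but not Ron.
G4: holds.
Valid on: G4.

G4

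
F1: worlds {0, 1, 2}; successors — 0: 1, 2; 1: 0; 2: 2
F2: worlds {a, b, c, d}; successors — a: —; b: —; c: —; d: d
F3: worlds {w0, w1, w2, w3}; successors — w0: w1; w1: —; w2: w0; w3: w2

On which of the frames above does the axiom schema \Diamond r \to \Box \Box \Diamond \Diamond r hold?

F2

The schema corresponds to a generalized confluence (Geach) condition: \forall x \forall y \forall z ((xRy \wedge x R^2 z) \to \exists w (y = w \wedge z R^2 w)).
F1: fails — 0R1, 0R²0 but no w with 1=w and 0R²w.
F2: condition met.
F3: fails — w2Rw0, w2R²w1 but no w with w0=w and w1R²w.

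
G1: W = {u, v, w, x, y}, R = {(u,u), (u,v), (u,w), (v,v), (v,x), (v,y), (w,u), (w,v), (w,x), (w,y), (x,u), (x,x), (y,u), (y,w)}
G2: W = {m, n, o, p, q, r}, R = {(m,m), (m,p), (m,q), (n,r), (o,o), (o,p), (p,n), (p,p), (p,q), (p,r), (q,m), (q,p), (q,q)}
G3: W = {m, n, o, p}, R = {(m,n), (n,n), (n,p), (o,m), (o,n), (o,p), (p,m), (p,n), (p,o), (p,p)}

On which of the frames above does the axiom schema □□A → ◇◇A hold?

The schema corresponds to a generalized confluence (Geach) condition: ∀x ∃w (xR²w ∧ xR²w).
G1: condition met.
G2: fails — at n but no w with nR²w and nR²w.
G3: condition met.
Valid on: G1, G3.

G1, G3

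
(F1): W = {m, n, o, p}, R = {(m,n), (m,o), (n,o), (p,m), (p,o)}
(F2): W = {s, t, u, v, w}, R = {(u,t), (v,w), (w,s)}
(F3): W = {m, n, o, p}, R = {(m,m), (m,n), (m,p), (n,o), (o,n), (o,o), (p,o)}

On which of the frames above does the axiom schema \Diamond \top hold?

(F3)

Frame correspondent (Sahlqvist): \forall x \exists y Rxy — i.e. seriality.
(F1): fails — world o has no successor.
(F2): fails — world s has no successor.
(F3): satisfies the condition.
Valid on: (F3).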